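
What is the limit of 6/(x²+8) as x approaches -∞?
Evaluate the dominant behaviour as x → -∞; each term tends to a finite value or vanishes.
Limit = 0.

Final answer: 0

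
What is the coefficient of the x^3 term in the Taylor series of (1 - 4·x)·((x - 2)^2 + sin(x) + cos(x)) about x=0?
Expand to order 3: (1 - 4·x)·((x - 2)^2 + sin(x) + cos(x)) = -13·x^3/6 + 25·x^2/2 - 23·x + 5 + O(x^4).
The coefficient of x^3 is -13/6.

Final answer: -13/6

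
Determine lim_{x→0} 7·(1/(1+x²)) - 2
Direct substitution at x = 0 gives 5.

Final answer: 5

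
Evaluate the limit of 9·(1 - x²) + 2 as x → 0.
Direct substitution at x = 0 gives 11.

Final answer: 11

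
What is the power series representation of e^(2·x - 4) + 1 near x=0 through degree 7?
8·x^7·e^(-4)/315 + 4·x^6·e^(-4)/45 + 4·x^5·e^(-4)/15 + 2·x^4·e^(-4)/3 + 4·x^3·e^(-4)/3 + 2·x^2·e^(-4) + 2·x·e^(-4) + e^(-4) + 1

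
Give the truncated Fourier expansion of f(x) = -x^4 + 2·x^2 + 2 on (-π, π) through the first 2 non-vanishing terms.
(-56 + 8·π^2)·cos(x) - π^4/5 + 2 + 2·π^2/3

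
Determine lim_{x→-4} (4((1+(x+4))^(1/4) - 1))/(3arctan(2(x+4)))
Both numerator and denominator → 0 as x → -4; this is a 0/0 indeterminate form.
Expand each to leading order near x = -4: numerator ~ (x + 4), denominator ~ 6·(x + 4).
The limit of the ratio is 1/6.

Final answer: 1/6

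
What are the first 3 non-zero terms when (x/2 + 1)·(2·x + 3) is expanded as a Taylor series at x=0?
x^2 + 7·x/2 + 3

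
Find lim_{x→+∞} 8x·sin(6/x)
As x → +∞: let u = 6/x → 0⁺; then 8·x·sin(6/x) = 8·6·sin(u)/u → 8·6·1 = 48.
Limit = 48.

Final answer: 48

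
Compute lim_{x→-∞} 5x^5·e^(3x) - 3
The product is a 0·∞ indeterminate form at x → -∞.
Rewrite the product as 5x^5 / e^(-3x) (an ∞/∞ form) and apply L'Hôpital, or use the standard hierarchy e^(3|x|) ≫ |x^5| as x → -∞.
The indeterminate product → 0, so the limit = -3.

Final answer: -3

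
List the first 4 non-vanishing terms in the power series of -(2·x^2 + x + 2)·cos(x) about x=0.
x^3/2 - x^2 - x - 2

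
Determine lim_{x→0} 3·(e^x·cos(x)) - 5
Direct substitution at x = 0 gives -2.

Final answer: -2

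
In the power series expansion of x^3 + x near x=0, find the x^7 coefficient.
Expand to order 7: x^3 + x = x^3 + x + O(x^8).
The coefficient of x^7 is 0.

Final answer: 0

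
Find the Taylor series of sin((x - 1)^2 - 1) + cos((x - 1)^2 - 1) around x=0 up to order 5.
-3·x^5/5 - 11·x^4/6 + 10·x^3/3 - x^2 - 2·x + 1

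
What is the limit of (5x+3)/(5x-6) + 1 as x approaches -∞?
Evaluate the dominant behaviour as x → -∞; each term tends to a finite value or vanishes.
Limit = 2.

Final answer: 2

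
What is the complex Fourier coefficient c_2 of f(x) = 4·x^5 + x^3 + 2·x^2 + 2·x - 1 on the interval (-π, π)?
Compute the real Fourier coefficients first: a_2 = 2, b_2 = -4·π^4 - 61/2 + 19·π^2.
Then c_2 = (a_2 − i·b_2)/2 = 1 - 19·i·π^2/2 + 61·i/4 + 2·i·π^4.

Final answer: 1 - 19·i·π^2/2 + 61·i/4 + 2·i·π^4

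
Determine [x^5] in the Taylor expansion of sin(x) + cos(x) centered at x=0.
Expand to order 5: sin(x) + cos(x) = x^5/120 + x^4/24 - x^3/6 - x^2/2 + x + 1 + O(x^6).
The coefficient of x^5 is 1/120.

Final answer: 1/120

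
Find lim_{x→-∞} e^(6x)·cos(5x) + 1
Evaluate the dominant behaviour as x → -∞; each term tends to a finite value or vanishes.
Limit = 1.

Final answer: 1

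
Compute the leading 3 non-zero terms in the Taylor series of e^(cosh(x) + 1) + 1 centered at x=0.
x^4·e^(2)/6 + x^2·e^(2)/2 + 1 + e^(2)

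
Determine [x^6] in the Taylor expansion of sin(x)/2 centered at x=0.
Expand to order 6: sin(x)/2 = x^5/240 - x^3/12 + x/2 + O(x^7).
The coefficient of x^6 is 0.

Final answer: 0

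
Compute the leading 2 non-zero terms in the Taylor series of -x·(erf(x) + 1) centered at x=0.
-2·x^2/√(π) - x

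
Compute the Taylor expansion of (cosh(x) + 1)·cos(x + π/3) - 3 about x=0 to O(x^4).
-√(3)·x^3/12 - x^2/4 - √(3)·x - 2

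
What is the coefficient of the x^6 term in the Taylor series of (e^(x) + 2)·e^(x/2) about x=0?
Expand to order 6: (e^(x) + 2)·e^(x/2) = 731·x^6/46080 + 49·x^5/768 + 83·x^4/384 + 29·x^3/48 + 11·x^2/8 + 5·x/2 + 3 + O(x^7).
The coefficient of x^6 is 731/46080.

Final answer: 731/46080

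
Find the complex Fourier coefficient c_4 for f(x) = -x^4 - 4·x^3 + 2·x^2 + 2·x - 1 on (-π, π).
Compute the real Fourier coefficients first: a_4 = 11/16 - π^2/2, b_4 = -7/4 + 2·π^2.
Then c_4 = (a_4 − i·b_4)/2 = -π^2/4 + 11/32 - i·π^2 + 7·i/8.

Final answer: -π^2/4 + 11/32 - i·π^2 + 7·i/8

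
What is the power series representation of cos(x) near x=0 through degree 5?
x^4/24 - x^2/2 + 1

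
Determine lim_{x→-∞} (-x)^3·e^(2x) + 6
The product is a 0·∞ indeterminate form at x → -∞.
Rewrite the product as (-x)^3 / e^(-2x) (an ∞/∞ form) and apply L'Hôpital, or use the standard hierarchy e^(2|x|) ≫ |(-x)^3| as x → -∞.
The indeterminate product → 0, so the limit = 6.

Final answer: 6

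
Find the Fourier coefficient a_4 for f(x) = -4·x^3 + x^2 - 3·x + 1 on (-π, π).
a_4 = (1/π) ∫_{-π}^{π} f(x)·cos(4x) dx.
Evaluate the integral (use parity and integration by parts as needed): a_4 = 1/4.

Final answer: 1/4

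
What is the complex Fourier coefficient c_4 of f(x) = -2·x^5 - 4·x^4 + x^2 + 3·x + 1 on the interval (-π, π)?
Compute the real Fourier coefficients first: a_4 = 1 - 2·π^2, b_4 = -5·π^2/4 - 33/32 + π^4.
Then c_4 = (a_4 − i·b_4)/2 = -π^2 + 1/2 - i·π^4/2 + 33·i/64 + 5·i·π^2/8.

Final answer: -π^2 + 1/2 - i·π^4/2 + 33·i/64 + 5·i·π^2/8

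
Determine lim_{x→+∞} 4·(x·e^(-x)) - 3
Evaluate the dominant behaviour as x → +∞; each term tends to a finite value or vanishes.
Limit = -3.

Final answer: -3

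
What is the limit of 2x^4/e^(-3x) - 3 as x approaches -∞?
The quotient is an ∞/∞ indeterminate form as x → -∞.
Compare growth rates of the dominant terms (exponentials ≫ polynomials ≫ logarithms), or apply L'Hôpital's rule; the quotient → 0.
Adding the constant: 0 - 3 = -3. Limit = -3.

Final answer: -3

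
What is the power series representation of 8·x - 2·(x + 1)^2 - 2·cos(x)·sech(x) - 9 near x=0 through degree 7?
19·x^6/45 - x^4 + 4·x - 13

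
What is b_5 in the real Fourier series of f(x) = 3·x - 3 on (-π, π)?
b_5 = (1/π) ∫_{-π}^{π} f(x)·sin(5x) dx.
Evaluate the integral (use parity and integration by parts as needed): b_5 = 6/5.

Final answer: 6/5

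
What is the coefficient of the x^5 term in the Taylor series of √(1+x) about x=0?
Expand to order 5: √(1+x) = 7·x^5/256 - 5·x^4/128 + x^3/16 - x^2/8 + x/2 + 1 + O(x^6).
The coefficient of x^5 is 7/256.

Final answer: 7/256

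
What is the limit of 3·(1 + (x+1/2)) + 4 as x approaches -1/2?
Direct substitution at x = -1/2 gives 7.

Final answer: 7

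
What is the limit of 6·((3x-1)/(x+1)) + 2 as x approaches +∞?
Evaluate the dominant behaviour as x → +∞; each term tends to a finite value or vanishes.
Limit = 20.

Final answer: 20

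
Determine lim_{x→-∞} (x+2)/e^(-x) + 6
The quotient is an ∞/∞ indeterminate form as x → -∞.
Compare growth rates of the dominant terms (exponentials ≫ polynomials ≫ logarithms), or apply L'Hôpital's rule; the quotient → 0.
Adding the constant: 0 + 6 = 6. Limit = 6.

Final answer: 6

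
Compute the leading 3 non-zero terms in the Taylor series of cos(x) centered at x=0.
x^4/24 - x^2/2 + 1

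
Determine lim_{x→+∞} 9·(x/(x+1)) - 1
Evaluate the dominant behaviour as x → +∞; each term tends to a finite value or vanishes.
Limit = 8.

Final answer: 8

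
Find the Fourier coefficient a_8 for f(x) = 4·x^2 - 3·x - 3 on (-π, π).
a_8 = (1/π) ∫_{-π}^{π} f(x)·cos(8x) dx.
Evaluate the integral (use parity and integration by parts as needed): a_8 = 1/4.

Final answer: 1/4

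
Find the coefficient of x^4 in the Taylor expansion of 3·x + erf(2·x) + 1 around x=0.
Expand to order 4: 3·x + erf(2·x) + 1 = -16·x^3/(3·√(π)) + x·(4/√(π) + 3) + 1 + O(x^5).
The coefficient of x^4 is 0.

Final answer: 0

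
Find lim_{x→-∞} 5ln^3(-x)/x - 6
The quotient is an ∞/∞ indeterminate form as x → -∞.
Compare growth rates of the dominant terms (exponentials ≫ polynomials ≫ logarithms), or apply L'Hôpital's rule; the quotient → 0.
Adding the constant: 0 - 6 = -6. Limit = -6.

Final answer: -6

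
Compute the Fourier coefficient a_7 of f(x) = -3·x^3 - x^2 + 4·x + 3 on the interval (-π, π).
a_7 = (1/π) ∫_{-π}^{π} f(x)·cos(7x) dx.
Evaluate the integral (use parity and integration by parts as needed): a_7 = 4/49.

Final answer: 4/49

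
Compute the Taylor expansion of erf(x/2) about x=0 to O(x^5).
-x^3/(12·√(π)) + x/√(π)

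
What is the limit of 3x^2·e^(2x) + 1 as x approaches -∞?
The product is a 0·∞ indeterminate form at x → -∞.
Rewrite the product as 3x^2 / e^(-2x) (an ∞/∞ form) and apply L'Hôpital, or use the standard hierarchy e^(2|x|) ≫ |x^2| as x → -∞.
The indeterminate product → 0, so the limit = 1.

Final answer: 1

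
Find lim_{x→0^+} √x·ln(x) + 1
The product is a 0·∞ indeterminate form at x → 0⁺.
Rewrite the product as ln(x) / x^(-1/2) and apply L'Hôpital, or use the standard hierarchy x^(-1/2) ≫ |ln x| as x → 0⁺.
The indeterminate product → 0, so the limit = 1.

Final answer: 1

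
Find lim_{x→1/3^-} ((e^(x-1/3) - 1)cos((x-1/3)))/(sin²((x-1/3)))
Both numerator and denominator → 0 as x → 1/3^-; this is a 0/0 indeterminate form.
Expand each to leading order near x = 1/3: numerator ~ (x - 1/3), denominator ~ (x - 1/3)^2.
The limit of the ratio is -∞.

Final answer: -∞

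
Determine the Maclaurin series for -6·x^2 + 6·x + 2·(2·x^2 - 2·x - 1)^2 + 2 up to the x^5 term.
8·x^4 - 16·x^3 - 6·x^2 + 14·x + 4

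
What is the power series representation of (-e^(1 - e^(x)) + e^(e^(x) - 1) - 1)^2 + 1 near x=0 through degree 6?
127·x^6/45 + 83·x^5/30 + 5·x^4/2 + 8·x^3/3 + 2·x^2 - 4·x + 2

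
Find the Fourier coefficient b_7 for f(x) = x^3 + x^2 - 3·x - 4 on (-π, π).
b_7 = (1/π) ∫_{-π}^{π} f(x)·sin(7x) dx.
Evaluate the integral (use parity and integration by parts as needed): b_7 = -306/343 + 2·π^2/7.

Final answer: -306/343 + 2·π^2/7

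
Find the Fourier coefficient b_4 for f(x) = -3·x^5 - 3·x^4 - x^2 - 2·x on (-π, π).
b_4 = (1/π) ∫_{-π}^{π} f(x)·sin(4x) dx.
Evaluate the integral (use parity and integration by parts as needed): b_4 = -15·π^2/8 + 109/64 + 3·π^4/2.

Final answer: -15·π^2/8 + 109/64 + 3·π^4/2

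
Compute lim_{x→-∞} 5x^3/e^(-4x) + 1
The quotient is an ∞/∞ indeterminate form as x → -∞.
Compare growth rates of the dominant terms (exponentials ≫ polynomials ≫ logarithms), or apply L'Hôpital's rule; the quotient → 0.
Adding the constant: 0 + 1 = 1. Limit = 1.

Final answer: 1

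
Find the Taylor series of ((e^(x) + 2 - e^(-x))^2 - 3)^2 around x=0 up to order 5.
482·x^5/15 + 40·x^4 + 200·x^3/3 + 72·x^2 + 16·x + 1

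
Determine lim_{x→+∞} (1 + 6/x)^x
As x → +∞: this is the defining limit (1 + 6/x)^x → e^6.
Limit = e^(6).

Final answer: e^(6)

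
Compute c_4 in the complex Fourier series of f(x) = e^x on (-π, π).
Compute the real Fourier coefficients first: a_4 = (-1 + e^(2·π))·e^(-π)/(17·π), b_4 = (4 - 4·e^(2·π))·e^(-π)/(17·π).
Then c_4 = (a_4 − i·b_4)/2 = -e^(-π)/(34·π) + e^(π)/(34·π) - 2·i·e^(-π)/(17·π) + 2·i·e^(π)/(17·π).

Final answer: -e^(-π)/(34·π) + e^(π)/(34·π) - 2·i·e^(-π)/(17·π) + 2·i·e^(π)/(17·π)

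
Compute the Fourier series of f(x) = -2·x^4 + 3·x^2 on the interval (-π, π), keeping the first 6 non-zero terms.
(-108 + 16·π^2)·cos(x) + (9 - 4·π^2)·cos(2·x) + (-68/27 + 16·π^2/9)·cos(3·x) + (9/8 - π^2)·cos(4·x) + (-396/625 + 16·π^2/25)·cos(5·x) - 2·π^4/5 + π^2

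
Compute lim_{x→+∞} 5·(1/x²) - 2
Evaluate the dominant behaviour as x → +∞; each term tends to a finite value or vanishes.
Limit = -2.

Final answer: -2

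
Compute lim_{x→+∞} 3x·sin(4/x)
As x → +∞: let u = 4/x → 0⁺; then 3·x·sin(4/x) = 3·4·sin(u)/u → 3·4·1 = 12.
Limit = 12.

Final answer: 12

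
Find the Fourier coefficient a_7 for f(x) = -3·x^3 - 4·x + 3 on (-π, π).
a_7 = (1/π) ∫_{-π}^{π} f(x)·cos(7x) dx.
Evaluate the integral (use parity and integration by parts as needed): a_7 = 0.

Final answer: 0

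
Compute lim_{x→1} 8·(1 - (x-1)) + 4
Direct substitution at x = 1 gives 12.

Final answer: 12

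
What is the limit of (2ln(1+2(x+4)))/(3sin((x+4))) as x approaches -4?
Both numerator and denominator → 0 as x → -4; this is a 0/0 indeterminate form.
Expand each to leading order near x = -4: numerator ~ 4·(x + 4), denominator ~ 3·(x + 4).
The limit of the ratio is 4/3.

Final answer: 4/3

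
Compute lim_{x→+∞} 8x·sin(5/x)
As x → +∞: let u = 5/x → 0⁺; then 8·x·sin(5/x) = 8·5·sin(u)/u → 8·5·1 = 40.
Limit = 40.

Final answer: 40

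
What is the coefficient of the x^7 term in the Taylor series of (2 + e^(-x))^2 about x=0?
Expand to order 7: (2 + e^(-x))^2 = -11·x^7/420 + 17·x^6/180 - 3·x^5/10 + 5·x^4/6 - 2·x^3 + 4·x^2 - 6·x + 9 + O(x^8).
The coefficient of x^7 is -11/420.

Final answer: -11/420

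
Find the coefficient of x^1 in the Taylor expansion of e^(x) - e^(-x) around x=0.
Expand to order 1: e^(x) - e^(-x) = 2·x + O(x^2).
The coefficient of x^1 is 2.

Final answer: 2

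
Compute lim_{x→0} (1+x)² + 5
Direct substitution at x = 0 gives 6.

Final answer: 6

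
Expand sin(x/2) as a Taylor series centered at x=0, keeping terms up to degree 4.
-x^3/48 + x/2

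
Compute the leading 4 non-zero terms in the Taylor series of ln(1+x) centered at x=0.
-x^4/4 + x^3/3 - x^2/2 + x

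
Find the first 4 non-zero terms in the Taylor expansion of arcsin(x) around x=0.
5·x^7/112 + 3·x^5/40 + x^3/6 + x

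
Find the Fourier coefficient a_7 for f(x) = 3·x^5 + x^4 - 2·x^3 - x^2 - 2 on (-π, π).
a_7 = (1/π) ∫_{-π}^{π} f(x)·cos(7x) dx.
Evaluate the integral (use parity and integration by parts as needed): a_7 = 244/2401 - 8·π^2/49.

Final answer: 244/2401 - 8·π^2/49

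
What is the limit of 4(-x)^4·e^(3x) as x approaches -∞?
This is a 0·∞ indeterminate form at x → -∞.
Rewrite the product as 4(-x)^4 / e^(-3x) (an ∞/∞ form) and apply L'Hôpital, or use the standard hierarchy e^(3|x|) ≫ |(-x)^4| as x → -∞.
The indeterminate product → 0, so the limit = 0.

Final answer: 0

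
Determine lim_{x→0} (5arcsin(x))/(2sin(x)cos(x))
Both numerator and denominator → 0 as x → 0; this is a 0/0 indeterminate form.
Expand each to leading order near x = 0: numerator ~ 5·x, denominator ~ 2·x.
The limit of the ratio is 5/2.

Final answer: 5/2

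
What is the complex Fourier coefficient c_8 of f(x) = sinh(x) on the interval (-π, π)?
Compute the real Fourier coefficients first: a_8 = 0, b_8 = -16·sinh(π)/(65·π).
Then c_8 = (a_8 − i·b_8)/2 = 8·i·sinh(π)/(65·π).

Final answer: 8·i·sinh(π)/(65·π)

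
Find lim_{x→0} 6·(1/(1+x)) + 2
Direct substitution at x = 0 gives 8.

Final answer: 8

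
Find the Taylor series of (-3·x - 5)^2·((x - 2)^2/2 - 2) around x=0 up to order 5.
9·x^4/2 - 3·x^3 - 95·x^2/2 - 50·x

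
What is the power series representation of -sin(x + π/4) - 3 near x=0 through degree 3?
√(2)·x^3/12 + √(2)·x^2/4 - √(2)·x/2 - 3 - √(2)/2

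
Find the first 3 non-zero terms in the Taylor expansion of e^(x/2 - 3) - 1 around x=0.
x^2·e^(-3)/8 + x·e^(-3)/2 - 1 + e^(-3)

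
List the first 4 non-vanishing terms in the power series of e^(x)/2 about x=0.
x^3/12 + x^2/4 + x/2 + 1/2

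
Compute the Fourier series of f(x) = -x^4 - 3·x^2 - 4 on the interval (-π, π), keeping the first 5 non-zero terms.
(-36 + 8·π^2)·cos(x) - 2·π^2·cos(2·x) + (20/27 + 8·π^2/9)·cos(3·x) + (-π^2/2 - 9/16)·cos(4·x) - π^4/5 - π^2 - 4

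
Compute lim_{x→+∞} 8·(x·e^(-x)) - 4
Evaluate the dominant behaviour as x → +∞; each term tends to a finite value or vanishes.
Limit = -4.

Final answer: -4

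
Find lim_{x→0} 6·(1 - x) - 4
Direct substitution at x = 0 gives 2.

Final answer: 2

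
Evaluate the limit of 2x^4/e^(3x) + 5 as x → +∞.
The quotient is an ∞/∞ indeterminate form as x → +∞.
The exponential denominator e^(3x) dominates the polynomial numerator (e^x ≫ x^4 as x → ∞), so the quotient → 0.
Adding the constant: 0 + 5 = 5. Limit = 5.

Final answer: 5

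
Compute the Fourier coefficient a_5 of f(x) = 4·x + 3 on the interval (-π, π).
a_5 = (1/π) ∫_{-π}^{π} f(x)·cos(5x) dx.
Evaluate the integral (use parity and integration by parts as needed): a_5 = 0.

Final answer: 0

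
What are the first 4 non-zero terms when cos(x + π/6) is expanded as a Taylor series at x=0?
x^3/12 - √(3)·x^2/4 - x/2 + √(3)/2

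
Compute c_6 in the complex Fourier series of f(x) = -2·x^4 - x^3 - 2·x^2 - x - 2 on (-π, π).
Compute the real Fourier coefficients first: a_6 = -4·π^2/9 - 4/27, b_6 = 5/18 + π^2/3.
Then c_6 = (a_6 − i·b_6)/2 = -2·π^2/9 - 2/27 - i·π^2/6 - 5·i/36.

Final answer: -2·π^2/9 - 2/27 - i·π^2/6 - 5·i/36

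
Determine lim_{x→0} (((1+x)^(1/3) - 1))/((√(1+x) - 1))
Both numerator and denominator → 0 as x → 0; this is a 0/0 indeterminate form.
Expand each to leading order near x = 0: numerator ~ x/3, denominator ~ x/2.
The limit of the ratio is 2/3.

Final answer: 2/3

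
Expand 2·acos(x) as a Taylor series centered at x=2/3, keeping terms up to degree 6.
2·acos(2/3) - 6·√(5)·(x - 2/3)/5 - 18·√(5)·(x - 2/3)^2/25 - 153·√(5)·(x - 2/3)^3/125 - 567·√(5)·(x - 2/3)^4/250 - 60021·√(5)·(x - 2/3)^5/12500 - 676269·√(5)·(x - 2/3)^6/62500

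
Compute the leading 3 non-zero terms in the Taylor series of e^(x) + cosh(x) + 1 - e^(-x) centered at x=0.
x^2/2 + 2·x + 2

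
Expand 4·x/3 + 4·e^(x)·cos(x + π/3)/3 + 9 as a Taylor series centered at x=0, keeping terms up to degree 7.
x^7·(1/945 + √(3)/945) + √(3)·x^6/135 + x^5·(-1/45 + √(3)/45) - x^4/9 + x^3·(-2·√(3)/9 - 2/9) - 2·√(3)·x^2/3 + x·(2 - 2·√(3)/3) + 29/3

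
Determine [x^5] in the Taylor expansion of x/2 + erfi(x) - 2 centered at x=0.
Expand to order 5: x/2 + erfi(x) - 2 = x^5/(5·√(π)) + 2·x^3/(3·√(π)) + x·(1/2 + 2/√(π)) - 2 + O(x^6).
The coefficient of x^5 is 1/(5·√(π)).

Final answer: 1/(5·√(π))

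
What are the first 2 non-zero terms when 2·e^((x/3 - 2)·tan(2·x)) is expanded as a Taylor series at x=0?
2 - 8·x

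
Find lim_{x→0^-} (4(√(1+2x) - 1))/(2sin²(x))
Both numerator and denominator → 0 as x → 0^-; this is a 0/0 indeterminate form.
Expand each to leading order near x = 0: numerator ~ 4·x, denominator ~ 2·x^2.
The limit of the ratio is -∞.

Final answer: -∞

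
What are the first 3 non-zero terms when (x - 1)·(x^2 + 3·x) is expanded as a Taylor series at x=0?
x^3 + 2·x^2 - 3·x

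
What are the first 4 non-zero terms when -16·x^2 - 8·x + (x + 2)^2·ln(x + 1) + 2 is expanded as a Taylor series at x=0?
x^3/3 - 14·x^2 - 4·x + 2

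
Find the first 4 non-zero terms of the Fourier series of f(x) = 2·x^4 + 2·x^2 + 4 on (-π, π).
(88 - 16·π^2)·cos(x) + (-4 + 4·π^2)·cos(2·x) + (8/27 - 16·π^2/9)·cos(3·x) + 4 + 2·π^2/3 + 2·π^4/5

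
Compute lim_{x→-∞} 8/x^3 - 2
Evaluate the dominant behaviour as x → -∞; each term tends to a finite value or vanishes.
Limit = -2.

Final answer: -2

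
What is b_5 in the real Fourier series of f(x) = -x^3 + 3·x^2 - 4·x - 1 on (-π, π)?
b_5 = (1/π) ∫_{-π}^{π} f(x)·sin(5x) dx.
Evaluate the integral (use parity and integration by parts as needed): b_5 = -2·π^2/5 - 188/125.

Final answer: -2·π^2/5 - 188/125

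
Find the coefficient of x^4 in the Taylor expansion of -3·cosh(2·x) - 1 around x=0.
Expand to order 4: -3·cosh(2·x) - 1 = -2·x^4 - 6·x^2 - 4 + O(x^5).
The coefficient of x^4 is -2.

Final answer: -2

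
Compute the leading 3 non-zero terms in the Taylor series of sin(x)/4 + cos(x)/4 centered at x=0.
-x^2/8 + x/4 + 1/4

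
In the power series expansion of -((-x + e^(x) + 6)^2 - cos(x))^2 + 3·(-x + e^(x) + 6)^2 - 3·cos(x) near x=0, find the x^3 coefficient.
Expand to order 3: -((-x + e^(x) + 6)^2 - cos(x))^2 + 3·(-x + e^(x) + 6)^2 - 3·cos(x) = -217·x^3 - 1395·x^2/2 - 2160 + O(x^4).
The coefficient of x^3 is -217.

Final answer: -217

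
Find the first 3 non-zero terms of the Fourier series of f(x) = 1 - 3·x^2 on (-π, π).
12·cos(x) - 3·cos(2·x) - π^2 + 1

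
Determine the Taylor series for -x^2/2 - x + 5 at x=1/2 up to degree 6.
35/8 - 3·(x - 1/2)/2 - (x - 1/2)^2/2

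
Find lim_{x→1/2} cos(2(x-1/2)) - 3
Direct substitution at x = 1/2 gives -2.

Final answer: -2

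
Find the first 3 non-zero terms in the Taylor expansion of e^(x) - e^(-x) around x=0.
x^5/60 + x^3/3 + 2·x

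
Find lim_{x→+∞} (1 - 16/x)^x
As x → +∞: this is the defining limit (1 - 16/x)^x → e^(-16).
Limit = e^(-16).

Final answer: e^(-16)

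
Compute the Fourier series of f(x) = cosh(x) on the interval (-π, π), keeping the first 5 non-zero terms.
-cos(x)·sinh(π)/π + 2·cos(2·x)·sinh(π)/(5·π) - cos(3·x)·sinh(π)/(5·π) + 2·cos(4·x)·sinh(π)/(17·π) + sinh(π)/π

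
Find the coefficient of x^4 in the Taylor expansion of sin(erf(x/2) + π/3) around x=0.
Expand to order 4: sin(erf(x/2) + π/3) = x^4·(√(3)/(48·π^2) + √(3)/(24·π)) + x^3·(-1/(24·√(π)) - 1/(12·π^(3/2))) - √(3)·x^2/(4·π) + x/(2·√(π)) + √(3)/2 + O(x^5).
The coefficient of x^4 is √(3)/(48·π^2) + √(3)/(24·π).

Final answer: √(3)/(48·π^2) + √(3)/(24·π)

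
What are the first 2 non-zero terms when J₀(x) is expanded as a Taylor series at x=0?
1 - x^2/4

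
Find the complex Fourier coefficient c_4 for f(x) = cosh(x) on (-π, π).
Compute the real Fourier coefficients first: a_4 = 2·sinh(π)/(17·π), b_4 = 0.
Then c_4 = (a_4 − i·b_4)/2 = sinh(π)/(17·π).

Final answer: sinh(π)/(17·π)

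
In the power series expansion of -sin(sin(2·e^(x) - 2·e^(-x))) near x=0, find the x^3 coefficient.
62/3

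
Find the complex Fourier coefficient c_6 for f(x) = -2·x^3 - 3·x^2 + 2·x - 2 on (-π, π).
Compute the real Fourier coefficients first: a_6 = -1/3, b_6 = -7/9 + 2·π^2/3.
Then c_6 = (a_6 − i·b_6)/2 = -1/6 - i·π^2/3 + 7·i/18.

Final answer: -1/6 - i·π^2/3 + 7·i/18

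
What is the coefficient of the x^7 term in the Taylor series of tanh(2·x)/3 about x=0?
Expand to order 7: tanh(2·x)/3 = -2176·x^7/945 + 64·x^5/45 - 8·x^3/9 + 2·x/3 + O(x^8).
The coefficient of x^7 is -2176/945.

Final answer: -2176/945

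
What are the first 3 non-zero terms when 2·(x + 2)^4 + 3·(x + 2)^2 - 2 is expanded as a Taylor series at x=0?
51·x^2 + 76·x + 42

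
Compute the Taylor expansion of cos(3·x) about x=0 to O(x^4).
1 - 9·x^2/2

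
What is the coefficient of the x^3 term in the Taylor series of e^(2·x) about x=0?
Expand to order 3: e^(2·x) = 4·x^3/3 + 2·x^2 + 2·x + 1 + O(x^4).
The coefficient of x^3 is 4/3.

Final answer: 4/3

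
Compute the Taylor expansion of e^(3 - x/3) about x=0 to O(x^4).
-x^3·e^(3)/162 + x^2·e^(3)/18 - x·e^(3)/3 + e^(3)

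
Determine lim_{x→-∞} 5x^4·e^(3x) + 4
The product is a 0·∞ indeterminate form at x → -∞.
Rewrite the product as 5x^4 / e^(-3x) (an ∞/∞ form) and apply L'Hôpital, or use the standard hierarchy e^(3|x|) ≫ |x^4| as x → -∞.
The indeterminate product → 0, so the limit = 4.

Final answer: 4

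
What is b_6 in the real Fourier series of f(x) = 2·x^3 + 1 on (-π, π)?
b_6 = (1/π) ∫_{-π}^{π} f(x)·sin(6x) dx.
Evaluate the integral (use parity and integration by parts as needed): b_6 = 1/9 - 2·π^2/3.

Final answer: 1/9 - 2·π^2/3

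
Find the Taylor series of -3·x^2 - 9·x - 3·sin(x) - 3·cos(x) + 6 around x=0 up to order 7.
x^7/1680 + x^6/240 - x^5/40 - x^4/8 + x^3/2 - 3·x^2/2 - 12·x + 3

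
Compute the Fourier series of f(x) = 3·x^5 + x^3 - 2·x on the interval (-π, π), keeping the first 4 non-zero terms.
(-118·π^2 + 6·π^4 + 704)·sin(x) + (-3·π^4 - 19 + 14·π^2)·sin(2·x) + (-34·π^2/9 + 32/27 + 2·π^4)·sin(3·x) + (-3·π^4/2 + 31/64 + 11·π^2/8)·sin(4·x)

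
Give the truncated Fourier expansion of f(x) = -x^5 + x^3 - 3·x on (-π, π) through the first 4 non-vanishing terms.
(-258 - 2·π^4 + 42·π^2)·sin(x) + (-6·π^2 + 12 + π^4)·sin(2·x) + (-2·π^4/3 - 278/81 + 58·π^2/27)·sin(3·x) + (-9·π^2/8 + 123/64 + π^4/2)·sin(4·x)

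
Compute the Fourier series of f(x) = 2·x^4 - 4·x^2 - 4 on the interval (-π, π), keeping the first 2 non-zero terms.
(112 - 16·π^2)·cos(x) - 4·π^2/3 - 4 + 2·π^4/5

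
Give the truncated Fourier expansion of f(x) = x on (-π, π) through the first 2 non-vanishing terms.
2·sin(x) - sin(2·x)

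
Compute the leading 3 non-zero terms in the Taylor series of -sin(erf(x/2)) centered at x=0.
x^5·(-1/(24·π^(3/2)) - 1/(160·√(π)) - 1/(120·π^(5/2))) + x^3·(1/(6·π^(3/2)) + 1/(12·√(π))) - x/√(π)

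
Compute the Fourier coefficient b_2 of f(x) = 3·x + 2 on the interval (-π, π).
b_2 = (1/π) ∫_{-π}^{π} f(x)·sin(2x) dx.
Evaluate the integral (use parity and integration by parts as needed): b_2 = -3.

Final answer: -3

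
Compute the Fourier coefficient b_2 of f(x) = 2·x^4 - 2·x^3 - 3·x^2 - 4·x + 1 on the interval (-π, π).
b_2 = (1/π) ∫_{-π}^{π} f(x)·sin(2x) dx.
Evaluate the integral (use parity and integration by parts as needed): b_2 = 1 + 2·π^2.

Final answer: 1 + 2·π^2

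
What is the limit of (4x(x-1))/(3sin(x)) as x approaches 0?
Both numerator and denominator → 0 as x → 0; this is a 0/0 indeterminate form.
Expand each to leading order near x = 0: numerator ~ -4·x, denominator ~ 3·x.
The limit of the ratio is -4/3.

Final answer: -4/3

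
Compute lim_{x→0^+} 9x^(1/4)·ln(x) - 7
The product is a 0·∞ indeterminate form at x → 0⁺.
Rewrite the product as 9·ln(x) / x^(-1/4) and apply L'Hôpital, or use the standard hierarchy x^(-1/4) ≫ |ln x| as x → 0⁺.
The indeterminate product → 0, so the limit = -7.

Final answer: -7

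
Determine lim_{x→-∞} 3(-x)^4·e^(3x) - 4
The product is a 0·∞ indeterminate form at x → -∞.
Rewrite the product as 3(-x)^4 / e^(-3x) (an ∞/∞ form) and apply L'Hôpital, or use the standard hierarchy e^(3|x|) ≫ |(-x)^4| as x → -∞.
The indeterminate product → 0, so the limit = -4.

Final answer: -4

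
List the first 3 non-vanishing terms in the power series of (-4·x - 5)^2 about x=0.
16·x^2 + 40·x + 25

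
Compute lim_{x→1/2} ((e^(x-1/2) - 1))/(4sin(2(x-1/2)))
Both numerator and denominator → 0 as x → 1/2; this is a 0/0 indeterminate form.
Expand each to leading order near x = 1/2: numerator ~ (x - 1/2), denominator ~ 8·(x - 1/2).
The limit of the ratio is 1/8.

Final answer: 1/8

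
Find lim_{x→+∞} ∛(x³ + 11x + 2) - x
This is an ∞ − ∞ indeterminate form.
Multiply by (A² + AB + B²)/(A² + AB + B²) where A = ∛(x³+11x + 2), B = x to use A³ − B³ = (A−B)(A²+AB+B²); the x³ terms cancel, leaving (11x + 2)/(A²+AB+B²) with denominator ~ 3x², so the limit is 0.
Limit = 0.

Final answer: 0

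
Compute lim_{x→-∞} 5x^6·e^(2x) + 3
The product is a 0·∞ indeterminate form at x → -∞.
Rewrite the product as 5x^6 / e^(-2x) (an ∞/∞ form) and apply L'Hôpital, or use the standard hierarchy e^(2|x|) ≫ |x^6| as x → -∞.
The indeterminate product → 0, so the limit = 3.

Final answer: 3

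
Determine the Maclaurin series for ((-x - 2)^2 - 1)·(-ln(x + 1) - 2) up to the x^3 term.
-9·x^2/2 - 11·x - 6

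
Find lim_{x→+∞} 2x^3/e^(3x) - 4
The quotient is an ∞/∞ indeterminate form as x → +∞.
The exponential denominator e^(3x) dominates the polynomial numerator (e^x ≫ x^3 as x → ∞), so the quotient → 0.
Adding the constant: 0 - 4 = -4. Limit = -4.

Final answer: -4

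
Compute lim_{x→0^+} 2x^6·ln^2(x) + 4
The product is a 0·∞ indeterminate form at x → 0⁺.
Rewrite the product as 2·ln^2(x) / x^(-6) and apply L'Hôpital, or use the standard hierarchy x^(-6) ≫ |ln x|^2 as x → 0⁺.
The indeterminate product → 0, so the limit = 4.

Final answer: 4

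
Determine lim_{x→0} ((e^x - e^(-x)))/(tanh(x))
Both numerator and denominator → 0 as x → 0; this is a 0/0 indeterminate form.
Expand each to leading order near x = 0: numerator ~ 2·x, denominator ~ x.
The limit of the ratio is 2.

Final answer: 2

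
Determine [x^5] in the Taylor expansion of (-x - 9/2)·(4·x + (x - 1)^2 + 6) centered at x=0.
Expand to order 5: (-x - 9/2)·(4·x + (x - 1)^2 + 6) = -x^3 - 13·x^2/2 - 16·x - 63/2 + O(x^6).
The coefficient of x^5 is 0.

Final answer: 0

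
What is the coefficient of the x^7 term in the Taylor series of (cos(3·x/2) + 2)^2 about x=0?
Expand to order 7: (cos(3·x/2) + 2)^2 = -729·x^6/1280 + 81·x^4/32 - 27·x^2/4 + 9 + O(x^8).
The coefficient of x^7 is 0.

Final answer: 0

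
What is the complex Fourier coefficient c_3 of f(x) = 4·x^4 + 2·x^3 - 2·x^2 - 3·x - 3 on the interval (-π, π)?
Compute the real Fourier coefficients first: a_3 = 88/27 - 32·π^2/9, b_3 = -26/9 + 4·π^2/3.
Then c_3 = (a_3 − i·b_3)/2 = -16·π^2/9 + 44/27 - 2·i·π^2/3 + 13·i/9.

Final answer: -16·π^2/9 + 44/27 - 2·i·π^2/3 + 13·i/9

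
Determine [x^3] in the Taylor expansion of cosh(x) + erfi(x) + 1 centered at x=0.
Expand to order 3: cosh(x) + erfi(x) + 1 = 2·x^3/(3·√(π)) + x^2/2 + 2·x/√(π) + 2 + O(x^4).
The coefficient of x^3 is 2/(3·√(π)).

Final answer: 2/(3·√(π))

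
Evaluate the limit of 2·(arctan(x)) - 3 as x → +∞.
Evaluate the dominant behaviour as x → +∞; each term tends to a finite value or vanishes.
Limit = -3 + π.

Final answer: -3 + π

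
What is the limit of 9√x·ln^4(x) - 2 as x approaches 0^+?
The product is a 0·∞ indeterminate form at x → 0⁺.
Rewrite the product as 9·ln^4(x) / x^(-1/2) and apply L'Hôpital, or use the standard hierarchy x^(-1/2) ≫ |ln x|^4 as x → 0⁺.
The indeterminate product → 0, so the limit = -2.

Final answer: -2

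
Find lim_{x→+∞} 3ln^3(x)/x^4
This is an ∞/∞ indeterminate form as x → +∞.
The polynomial denominator x^4 dominates the logarithmic numerator (any positive power of x ≫ ln^3(x) as x → ∞), so the quotient → 0.
Limit = 0.

Final answer: 0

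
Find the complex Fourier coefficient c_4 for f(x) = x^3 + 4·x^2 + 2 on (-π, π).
Compute the real Fourier coefficients first: a_4 = 1, b_4 = 3/16 - π^2/2.
Then c_4 = (a_4 − i·b_4)/2 = 1/2 - 3·i/32 + i·π^2/4.

Final answer: 1/2 - 3·i/32 + i·π^2/4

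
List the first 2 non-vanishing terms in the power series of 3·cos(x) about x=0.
3 - 3·x^2/2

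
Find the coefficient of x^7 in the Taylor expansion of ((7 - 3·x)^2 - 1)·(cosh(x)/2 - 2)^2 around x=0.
Expand to order 7: ((7 - 3·x)^2 - 1)·(cosh(x)/2 - 2)^2 = -7·x^7/20 + 2·x^6/5 - 27·x^4/4 + 63·x^3/2 - 63·x^2/4 - 189·x/2 + 108 + O(x^8).
The coefficient of x^7 is -7/20.

Final answer: -7/20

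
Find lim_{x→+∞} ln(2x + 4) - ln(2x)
This is an ∞ − ∞ indeterminate form.
Combine the logarithms: ln(2x+4) − ln(2x) = ln((2x+4)/(2x)) = ln(1 + 4/(2x)) → ln(1) = 0.
Limit = 0.

Final answer: 0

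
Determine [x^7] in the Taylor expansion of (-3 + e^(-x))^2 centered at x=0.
Expand to order 7: (-3 + e^(-x))^2 = -61·x^7/2520 + 29·x^6/360 - 13·x^5/60 + 5·x^4/12 - x^3/3 - x^2 + 4·x + 4 + O(x^8).
The coefficient of x^7 is -61/2520.

Final answer: -61/2520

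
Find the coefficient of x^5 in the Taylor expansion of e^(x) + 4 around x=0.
Expand to order 5: e^(x) + 4 = x^5/120 + x^4/24 + x^3/6 + x^2/2 + x + 5 + O(x^6).
The coefficient of x^5 is 1/120.

Final answer: 1/120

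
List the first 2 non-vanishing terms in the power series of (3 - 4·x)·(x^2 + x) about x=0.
-x^2 + 3·x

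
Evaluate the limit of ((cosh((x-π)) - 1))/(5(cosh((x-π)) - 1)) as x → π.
Both numerator and denominator → 0 as x → π; this is a 0/0 indeterminate form.
Expand each to leading order near x = π: numerator ~ (x - π)^2/2, denominator ~ 5·(x - π)^2/2.
The limit of the ratio is 1/5.

Final answer: 1/5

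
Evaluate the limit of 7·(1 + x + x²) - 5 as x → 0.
Direct substitution at x = 0 gives 2.

Final answer: 2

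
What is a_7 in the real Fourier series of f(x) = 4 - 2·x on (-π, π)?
a_7 = (1/π) ∫_{-π}^{π} f(x)·cos(7x) dx.
Evaluate the integral (use parity and integration by parts as needed): a_7 = 0.

Final answer: 0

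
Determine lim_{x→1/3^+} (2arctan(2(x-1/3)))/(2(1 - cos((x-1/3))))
Both numerator and denominator → 0 as x → 1/3^+; this is a 0/0 indeterminate form.
Expand each to leading order near x = 1/3: numerator ~ 4·(x - 1/3), denominator ~ (x - 1/3)^2.
The limit of the ratio is ∞.

Final answer: ∞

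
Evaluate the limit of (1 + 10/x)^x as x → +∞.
As x → +∞: this is the defining limit (1 + 10/x)^x → e^10.
Limit = e^(10).

Final answer: e^(10)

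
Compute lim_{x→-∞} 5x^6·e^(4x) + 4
The product is a 0·∞ indeterminate form at x → -∞.
Rewrite the product as 5x^6 / e^(-4x) (an ∞/∞ form) and apply L'Hôpital, or use the standard hierarchy e^(4|x|) ≫ |x^6| as x → -∞.
The indeterminate product → 0, so the limit = 4.

Final answer: 4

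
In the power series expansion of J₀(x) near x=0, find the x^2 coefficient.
Expand to order 2: J₀(x) = 1 - x^2/4 + O(x^3).
The coefficient of x^2 is -1/4.

Final answer: -1/4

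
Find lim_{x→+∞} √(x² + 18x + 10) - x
This is an ∞ − ∞ indeterminate form.
Multiply and divide by the conjugate √(x²+18x + 10) + x; the x² terms cancel, leaving (18x + 10)/(√(x²+18x + 10)+x) → 18/2 = 9.
Limit = 9.

Final answer: 9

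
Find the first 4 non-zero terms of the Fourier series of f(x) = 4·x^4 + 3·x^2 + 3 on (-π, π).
(180 - 32·π^2)·cos(x) + (-9 + 8·π^2)·cos(2·x) + (28/27 - 32·π^2/9)·cos(3·x) + 3 + π^2 + 4·π^4/5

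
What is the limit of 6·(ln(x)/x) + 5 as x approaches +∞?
Evaluate the dominant behaviour as x → +∞; each term tends to a finite value or vanishes.
Limit = 5.

Final answer: 5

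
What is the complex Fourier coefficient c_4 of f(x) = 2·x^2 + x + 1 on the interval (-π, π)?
Compute the real Fourier coefficients first: a_4 = 1/2, b_4 = -1/2.
Then c_4 = (a_4 − i·b_4)/2 = 1/4 + i/4.

Final answer: 1/4 + i/4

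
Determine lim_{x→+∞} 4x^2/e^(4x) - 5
The quotient is an ∞/∞ indeterminate form as x → +∞.
The exponential denominator e^(4x) dominates the polynomial numerator (e^x ≫ x^2 as x → ∞), so the quotient → 0.
Adding the constant: 0 - 5 = -5. Limit = -5.

Final answer: -5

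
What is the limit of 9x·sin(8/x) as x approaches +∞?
As x → +∞: let u = 8/x → 0⁺; then 9·x·sin(8/x) = 9·8·sin(u)/u → 9·8·1 = 72.
Limit = 72.

Final answer: 72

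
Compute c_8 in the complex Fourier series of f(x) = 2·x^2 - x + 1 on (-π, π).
Compute the real Fourier coefficients first: a_8 = 1/8, b_8 = 1/4.
Then c_8 = (a_8 − i·b_8)/2 = 1/16 - i/8.

Final answer: 1/16 - i/8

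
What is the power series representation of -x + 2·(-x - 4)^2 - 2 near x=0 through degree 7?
2·x^2 + 15·x + 30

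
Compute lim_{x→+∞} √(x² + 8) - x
This is an ∞ − ∞ indeterminate form.
Multiply and divide by the conjugate √(x²+8) + x; the x² terms cancel, leaving 8/(√(x²+8)+x) → 0.
Limit = 0.

Final answer: 0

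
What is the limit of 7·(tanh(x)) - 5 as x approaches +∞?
Evaluate the dominant behaviour as x → +∞; each term tends to a finite value or vanishes.
Limit = 2.

Final answer: 2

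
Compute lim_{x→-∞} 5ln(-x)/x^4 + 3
The quotient is an ∞/∞ indeterminate form as x → -∞.
Compare growth rates of the dominant terms (exponentials ≫ polynomials ≫ logarithms), or apply L'Hôpital's rule; the quotient → 0.
Adding the constant: 0 + 3 = 3. Limit = 3.

Final answer: 3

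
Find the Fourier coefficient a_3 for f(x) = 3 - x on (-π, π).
a_3 = (1/π) ∫_{-π}^{π} f(x)·cos(3x) dx.
Evaluate the integral (use parity and integration by parts as needed): a_3 = 0.

Final answer: 0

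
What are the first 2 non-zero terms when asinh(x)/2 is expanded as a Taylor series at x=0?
-x^3/12 + x/2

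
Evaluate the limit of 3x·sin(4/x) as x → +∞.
As x → +∞: let u = 4/x → 0⁺; then 3·x·sin(4/x) = 3·4·sin(u)/u → 3·4·1 = 12.
Limit = 12.

Final answer: 12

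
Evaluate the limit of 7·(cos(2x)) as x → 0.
Direct substitution at x = 0 gives 7.

Final answer: 7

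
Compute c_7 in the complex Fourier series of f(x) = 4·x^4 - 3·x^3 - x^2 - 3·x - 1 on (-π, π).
Compute the real Fourier coefficients first: a_7 = 388/2401 - 32·π^2/49, b_7 = -6·π^2/7 - 258/343.
Then c_7 = (a_7 − i·b_7)/2 = -16·π^2/49 + 194/2401 + 129·i/343 + 3·i·π^2/7.

Final answer: -16·π^2/49 + 194/2401 + 129·i/343 + 3·i·π^2/7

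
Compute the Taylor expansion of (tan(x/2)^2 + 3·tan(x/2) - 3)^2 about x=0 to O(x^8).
3·x^7/112 + 37·x^6/960 + 9·x^5/80 + 3·x^4/16 + 3·x^2/4 - 9·x + 9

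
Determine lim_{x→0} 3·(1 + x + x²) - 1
Direct substitution at x = 0 gives 2.

Final answer: 2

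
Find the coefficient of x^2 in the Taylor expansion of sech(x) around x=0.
Expand to order 2: sech(x) = 1 - x^2/2 + O(x^3).
The coefficient of x^2 is -1/2.

Final answer: -1/2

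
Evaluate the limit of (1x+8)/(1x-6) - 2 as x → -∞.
Evaluate the dominant behaviour as x → -∞; each term tends to a finite value or vanishes.
Limit = -1.

Final answer: -1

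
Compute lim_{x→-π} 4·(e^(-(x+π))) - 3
Direct substitution at x = -π gives 1.

Final answer: 1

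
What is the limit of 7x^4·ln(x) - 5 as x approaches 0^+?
The product is a 0·∞ indeterminate form at x → 0⁺.
Rewrite the product as 7·ln(x) / x^(-4) and apply L'Hôpital, or use the standard hierarchy x^(-4) ≫ |ln x| as x → 0⁺.
The indeterminate product → 0, so the limit = -5.

Final answer: -5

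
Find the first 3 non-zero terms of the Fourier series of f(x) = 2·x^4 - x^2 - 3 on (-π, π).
(100 - 16·π^2)·cos(x) + (-7 + 4·π^2)·cos(2·x) - π^2/3 - 3 + 2·π^4/5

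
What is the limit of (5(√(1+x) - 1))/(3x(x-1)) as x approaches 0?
Both numerator and denominator → 0 as x → 0; this is a 0/0 indeterminate form.
Expand each to leading order near x = 0: numerator ~ 5·x/2, denominator ~ -3·x.
The limit of the ratio is -5/6.

Final answer: -5/6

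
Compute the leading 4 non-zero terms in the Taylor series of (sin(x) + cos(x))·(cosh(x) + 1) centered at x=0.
x^3/6 - x^2/2 + 2·x + 2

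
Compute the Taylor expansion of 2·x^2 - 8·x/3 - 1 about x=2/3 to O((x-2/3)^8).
-17/9 + 2·(x - 2/3)^2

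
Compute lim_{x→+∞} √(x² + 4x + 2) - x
This is an ∞ − ∞ indeterminate form.
Multiply and divide by the conjugate √(x²+4x + 2) + x; the x² terms cancel, leaving (4x + 2)/(√(x²+4x + 2)+x) → 4/2 = 2.
Limit = 2.

Final answer: 2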